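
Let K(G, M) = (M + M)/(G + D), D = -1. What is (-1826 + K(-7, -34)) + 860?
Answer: -1915/2 ≈ -957.50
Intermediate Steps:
K(G, M) = 2*M/(-1 + G) (K(G, M) = (M + M)/(G - 1) = (2*M)/(-1 + G) = 2*M/(-1 + G))
(-1826 + K(-7, -34)) + 860 = (-1826 + 2*(-34)/(-1 - 7)) + 860 = (-1826 + 2*(-34)/(-8)) + 860 = (-1826 + 2*(-34)*(-⅛)) + 860 = (-1826 + 17/2) + 860 = -3635/2 + 860 = -1915/2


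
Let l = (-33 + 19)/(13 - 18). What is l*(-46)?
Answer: -644/5 ≈ -128.80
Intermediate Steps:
l = 14/5 (l = -14/(-5) = -14*(-1/5) = 14/5 ≈ 2.8000)
l*(-46) = (14/5)*(-46) = -644/5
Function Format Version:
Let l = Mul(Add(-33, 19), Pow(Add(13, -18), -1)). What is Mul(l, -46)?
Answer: Rational(-644, 5) ≈ -128.80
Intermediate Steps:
l = Rational(14, 5) (l = Mul(-14, Pow(-5, -1)) = Mul(-14, Rational(-1, 5)) = Rational(14, 5) ≈ 2.8000)
Mul(l, -46) = Mul(Rational(14, 5), -46) = Rational(-644, 5)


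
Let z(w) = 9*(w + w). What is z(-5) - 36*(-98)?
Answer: 3438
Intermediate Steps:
z(w) = 18*w (z(w) = 9*(2*w) = 18*w)
z(-5) - 36*(-98) = 18*(-5) - 36*(-98) = -90 + 3528 = 3438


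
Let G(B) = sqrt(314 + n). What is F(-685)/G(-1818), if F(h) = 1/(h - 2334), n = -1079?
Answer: I*sqrt(85)/769845 ≈ 1.1976e-5*I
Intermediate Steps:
G(B) = 3*I*sqrt(85) (G(B) = sqrt(314 - 1079) = sqrt(-765) = 3*I*sqrt(85))
F(h) = 1/(-2334 + h)
F(-685)/G(-1818) = 1/((-2334 - 685)*((3*I*sqrt(85)))) = (-I*sqrt(85)/255)/(-3019) = -(-1)*I*sqrt(85)/769845 = I*sqrt(85)/769845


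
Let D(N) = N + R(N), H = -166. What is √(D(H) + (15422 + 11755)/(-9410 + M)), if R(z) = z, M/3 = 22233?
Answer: I*√1088076857819/57289 ≈ 18.208*I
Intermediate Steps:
M = 66699 (M = 3*22233 = 66699)
D(N) = 2*N (D(N) = N + N = 2*N)
√(D(H) + (15422 + 11755)/(-9410 + M)) = √(2*(-166) + (15422 + 11755)/(-9410 + 66699)) = √(-332 + 27177/57289) = √(-18992771/57289) = I*√1088076857819/57289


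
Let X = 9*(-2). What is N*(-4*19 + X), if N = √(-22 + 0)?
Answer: -94*I*√22 ≈ -440.9*I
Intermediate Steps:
N = I*√22 (N = √(-22) = I*√22 ≈ 4.6904*I)
X = -18
N*(-4*19 + X) = (I*√22)*(-4*19 - 18) = (I*√22)*(-76 - 18) = (I*√22)*(-94) = -94*I*√22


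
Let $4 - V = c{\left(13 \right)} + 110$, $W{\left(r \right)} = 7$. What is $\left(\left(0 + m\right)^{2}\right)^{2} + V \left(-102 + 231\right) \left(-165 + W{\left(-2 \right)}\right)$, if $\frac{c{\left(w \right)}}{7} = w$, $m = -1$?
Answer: $4015255$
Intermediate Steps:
$c{\left(w \right)} = 7 w$
$V = -197$ ($V = 4 - \left(7 \cdot 13 + 110\right) = 4 - \left(91 + 110\right) = 4 - 201 = -197$)
$\left(\left(0 + m\right)^{2}\right)^{2} + V \left(-102 + 231\right) \left(-165 + W{\left(-2 \right)}\right) = \left(\left(0 - 1\right)^{2}\right)^{2} - 197 \left(-102 + 231\right) \left(-165 + 7\right) = \left(\left(-1\right)^{2}\right)^{2} - 197 \cdot 129 \left(-158\right) = 1^{2} - -4015254 = 1 + 4015254 = 4015255$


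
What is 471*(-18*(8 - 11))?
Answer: 25434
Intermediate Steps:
471*(-18*(8 - 11)) = 471*(-18*(-3)) = 471*54 = 25434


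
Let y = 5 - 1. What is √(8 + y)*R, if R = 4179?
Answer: 8358*√3 ≈ 14476.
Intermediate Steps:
y = 4
√(8 + y)*R = √(8 + 4)*4179 = √12*4179 = (2*√3)*4179 = 8358*√3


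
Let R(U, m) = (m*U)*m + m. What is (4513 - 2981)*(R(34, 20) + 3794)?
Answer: 26678248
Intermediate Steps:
R(U, m) = m + U*m² (R(U, m) = (U*m)*m + m = U*m² + m = m + U*m²)
(4513 - 2981)*(R(34, 20) + 3794) = (4513 - 2981)*(20*(1 + 34*20) + 3794) = 1532*(20*(1 + 680) + 3794) = 1532*(20*681 + 3794) = 1532*(13620 + 3794) = 1532*17414 = 26678248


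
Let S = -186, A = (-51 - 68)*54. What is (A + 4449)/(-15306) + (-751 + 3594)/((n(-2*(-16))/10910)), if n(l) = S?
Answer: -79124637343/474486 ≈ -1.6676e+5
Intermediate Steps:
A = -6426 (A = -119*54 = -6426)
n(l) = -186
(A + 4449)/(-15306) + (-751 + 3594)/((n(-2*(-16))/10910)) = (-6426 + 4449)/(-15306) + (-751 + 3594)/((-186/10910)) = -1977*(-1/15306) + 2843/((-186*1/10910)) = 659/5102 + 2843/(-93/5455) = 659/5102 + 2843*(-5455/93) = 659/5102 - 15508565/93 = -79124637343/474486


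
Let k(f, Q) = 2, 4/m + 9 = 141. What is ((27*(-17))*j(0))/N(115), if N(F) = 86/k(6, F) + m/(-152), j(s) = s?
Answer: 0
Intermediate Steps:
m = 1/33 (m = 4/(-9 + 141) = 4/132 = 4*(1/132) = 1/33 ≈ 0.030303)
N(F) = 215687/5016 (N(F) = 86/2 + (1/33)/(-152) = 86*(½) + (1/33)*(-1/152) = 43 - 1/5016 = 215687/5016)
((27*(-17))*j(0))/N(115) = ((27*(-17))*0)/(215687/5016) = -459*0*(5016/215687) = 0*(5016/215687) = 0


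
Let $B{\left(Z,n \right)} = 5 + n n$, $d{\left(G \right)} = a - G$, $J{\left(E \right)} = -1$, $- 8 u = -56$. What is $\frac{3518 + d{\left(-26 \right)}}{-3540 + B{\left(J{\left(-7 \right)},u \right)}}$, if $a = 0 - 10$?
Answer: $- \frac{589}{581} \approx -1.0138$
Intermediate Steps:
$u = 7$ ($u = \left(- \frac{1}{8}\right) \left(-56\right) = 7$)
$a = -10$
$d{\left(G \right)} = -10 - G$
$B{\left(Z,n \right)} = 5 + n^{2}$
$\frac{3518 + d{\left(-26 \right)}}{-3540 + B{\left(J{\left(-7 \right)},u \right)}} = \frac{3518 - -16}{-3540 + \left(5 + 7^{2}\right)} = \frac{3518 + \left(-10 + 26\right)}{-3540 + \left(5 + 49\right)} = \frac{3518 + 16}{-3540 + 54} = \frac{3534}{-3486} = 3534 \left(- \frac{1}{3486}\right) = - \frac{589}{581}$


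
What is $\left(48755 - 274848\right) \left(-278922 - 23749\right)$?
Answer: $68431794403$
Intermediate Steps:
$\left(48755 - 274848\right) \left(-278922 - 23749\right) = \left(-226093\right) \left(-302671\right) = 68431794403$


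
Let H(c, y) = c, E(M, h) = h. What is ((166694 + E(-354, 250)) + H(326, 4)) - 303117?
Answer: -135847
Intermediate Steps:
((166694 + E(-354, 250)) + H(326, 4)) - 303117 = ((166694 + 250) + 326) - 303117 = (166944 + 326) - 303117 = 167270 - 303117 = -135847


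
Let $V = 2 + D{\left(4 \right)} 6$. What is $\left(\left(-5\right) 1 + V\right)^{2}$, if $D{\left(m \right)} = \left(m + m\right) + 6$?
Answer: $6561$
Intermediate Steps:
$D{\left(m \right)} = 6 + 2 m$ ($D{\left(m \right)} = 2 m + 6 = 6 + 2 m$)
$V = 86$ ($V = 2 + \left(6 + 2 \cdot 4\right) 6 = 2 + \left(6 + 8\right) 6 = 2 + 14 \cdot 6 = 2 + 84 = 86$)
$\left(\left(-5\right) 1 + V\right)^{2} = \left(\left(-5\right) 1 + 86\right)^{2} = \left(-5 + 86\right)^{2} = 81^{2} = 6561$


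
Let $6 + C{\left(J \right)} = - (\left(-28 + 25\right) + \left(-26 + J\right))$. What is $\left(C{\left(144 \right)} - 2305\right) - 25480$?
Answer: $-27906$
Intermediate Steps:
$C{\left(J \right)} = 23 - J$ ($C{\left(J \right)} = -6 - \left(\left(-28 + 25\right) + \left(-26 + J\right)\right) = -6 - \left(-3 + \left(-26 + J\right)\right) = -6 - \left(-29 + J\right) = 23 - J$)
$\left(C{\left(144 \right)} - 2305\right) - 25480 = \left(\left(23 - 144\right) - 2305\right) - 25480 = \left(-121 - 2305\right) - 25480 = -2426 - 25480 = -27906$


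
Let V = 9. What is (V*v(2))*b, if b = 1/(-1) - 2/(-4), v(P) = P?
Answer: -9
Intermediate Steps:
b = -½ (b = 1*(-1) - 2*(-¼) = -1 + ½ = -½ ≈ -0.50000)
(V*v(2))*b = (9*2)*(-½) = 18*(-½) = -9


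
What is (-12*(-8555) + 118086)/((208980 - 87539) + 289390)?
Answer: 220746/410831 ≈ 0.53732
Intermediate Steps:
(-12*(-8555) + 118086)/((208980 - 87539) + 289390) = (102660 + 118086)/(121441 + 289390) = 220746/410831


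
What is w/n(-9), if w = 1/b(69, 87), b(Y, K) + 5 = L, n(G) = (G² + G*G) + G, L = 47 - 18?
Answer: 1/3672 ≈ 0.00027233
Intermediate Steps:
L = 29
n(G) = G + 2*G² (n(G) = (G² + G²) + G = 2*G² + G = G + 2*G²)
b(Y, K) = 24 (b(Y, K) = -5 + 29 = 24)
w = 1/24 ≈ 0.041667
w/n(-9) = 1/(24*((-9*(1 + 2*(-9))))) = 1/(24*((-9*(1 - 18)))) = 1/(24*((-9*(-17)))) = (1/24)/153 = (1/24)*(1/153) = 1/3672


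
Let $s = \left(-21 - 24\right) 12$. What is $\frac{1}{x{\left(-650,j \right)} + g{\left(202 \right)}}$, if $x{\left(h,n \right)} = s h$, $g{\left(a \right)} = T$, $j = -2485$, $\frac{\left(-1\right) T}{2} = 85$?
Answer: $\frac{1}{350830} \approx 2.8504 \cdot 10^{-6}$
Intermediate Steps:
$T = -170$ ($T = \left(-2\right) 85 = -170$)
$g{\left(a \right)} = -170$
$s = -540$ ($s = \left(-45\right) 12 = -540$)
$x{\left(h,n \right)} = - 540 h$
$\frac{1}{x{\left(-650,j \right)} + g{\left(202 \right)}} = \frac{1}{\left(-540\right) \left(-650\right) - 170} = \frac{1}{351000 - 170} = \frac{1}{350830}$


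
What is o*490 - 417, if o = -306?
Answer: -150357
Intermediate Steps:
o*490 - 417 = -306*490 - 417 = -149940 - 417 = -150357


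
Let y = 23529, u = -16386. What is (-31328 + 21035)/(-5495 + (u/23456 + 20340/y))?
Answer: 946777972272/505429700339 ≈ 1.8732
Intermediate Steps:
(-31328 + 21035)/(-5495 + (u/23456 + 20340/y)) = (-31328 + 21035)/(-5495 + (-16386/23456 + 20340/23529)) = -10293/(-5495 + (-16386*1/23456 + 20340*(1/23529))) = -10293/(-5495 + (-8193/11728 + 6780/7843)) = -10293/(-5495 + 15258141/91982704) = -10293/(-505429700339/91982704) = -10293*(-91982704/505429700339) = 946777972272/505429700339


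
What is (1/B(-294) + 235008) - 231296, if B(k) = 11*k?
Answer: 12004607/3234 ≈ 3712.0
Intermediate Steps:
(1/B(-294) + 235008) - 231296 = (1/(11*(-294)) + 235008) - 231296 = (1/(-3234) + 235008) - 231296 = (-1/3234 + 235008) - 231296 = 760015871/3234 - 231296 = 12004607/3234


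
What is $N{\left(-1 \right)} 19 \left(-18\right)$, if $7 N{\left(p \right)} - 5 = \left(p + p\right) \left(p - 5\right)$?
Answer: $- \frac{5814}{7} \approx -830.57$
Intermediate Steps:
$N{\left(p \right)} = \frac{5}{7} + \frac{2 p \left(-5 + p\right)}{7}$ ($N{\left(p \right)} = \frac{5}{7} + \frac{\left(p + p\right) \left(p - 5\right)}{7} = \frac{5}{7} + \frac{2 p \left(-5 + p\right)}{7}$)
$N{\left(-1 \right)} 19 \left(-18\right) = \left(\frac{5}{7} - - \frac{10}{7} + \frac{2 \left(-1\right)^{2}}{7}\right) 19 \left(-18\right) = \left(\frac{5}{7} + \frac{10}{7} + \frac{2}{7} \cdot 1\right) 19 \left(-18\right) = \left(\frac{5}{7} + \frac{10}{7} + \frac{2}{7}\right) 19 \left(-18\right) = \frac{17}{7} \cdot 19 \left(-18\right) = \frac{323}{7} \left(-18\right) = - \frac{5814}{7}$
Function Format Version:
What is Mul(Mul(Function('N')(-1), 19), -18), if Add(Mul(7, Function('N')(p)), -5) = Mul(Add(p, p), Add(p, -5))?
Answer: Rational(-5814, 7) ≈ -830.57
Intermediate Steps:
Function('N')(p) = Add(Rational(5, 7), Mul(Rational(2, 7), p, Add(-5, p))) (Function('N')(p) = Add(Rational(5, 7), Mul(Rational(1, 7), Mul(Add(p, p), Add(p, -5)))) = Add(Rational(5, 7), Mul(Rational(1, 7), Mul(Mul(2, p), Add(-5, p)))) = Add(Rational(5, 7), Mul(Rational(1, 7), Mul(2, p, Add(-5, p)))) = Add(Rational(5, 7), Mul(Rational(2, 7), p, Add(-5, p))))
Mul(Mul(Function('N')(-1), 19), -18) = Mul(Mul(Add(Rational(5, 7), Mul(Rational(-10, 7), -1), Mul(Rational(2, 7), Pow(-1, 2))), 19), -18) = Mul(Mul(Add(Rational(5, 7), Rational(10, 7), Mul(Rational(2, 7), 1)), 19), -18) = Mul(Mul(Add(Rational(5, 7), Rational(10, 7), Rational(2, 7)), 19), -18) = Mul(Mul(Rational(17, 7), 19), -18) = Mul(Rational(323, 7), -18) = Rational(-5814, 7)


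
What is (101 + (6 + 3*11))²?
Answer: 19600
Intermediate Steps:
(101 + (6 + 3*11))² = (101 + (6 + 33))² = (101 + 39)² = 140² = 19600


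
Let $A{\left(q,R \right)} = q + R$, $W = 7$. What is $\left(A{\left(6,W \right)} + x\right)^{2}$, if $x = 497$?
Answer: $260100$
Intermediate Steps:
$A{\left(q,R \right)} = R + q$
$\left(A{\left(6,W \right)} + x\right)^{2} = \left(\left(7 + 6\right) + 497\right)^{2} = \left(13 + 497\right)^{2} = 510^{2} = 260100$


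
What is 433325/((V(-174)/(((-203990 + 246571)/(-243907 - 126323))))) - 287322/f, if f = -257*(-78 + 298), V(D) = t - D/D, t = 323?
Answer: -1029581635141/6877921380 ≈ -149.69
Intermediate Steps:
V(D) = 322 (V(D) = 323 - D/D = 323 - 1*1 = 323 - 1 = 322)
f = -56540 (f = -257*220 = -56540)
433325/((V(-174)/(((-203990 + 246571)/(-243907 - 126323))))) - 287322/f = 433325/((322/(((-203990 + 246571)/(-243907 - 126323))))) - 287322/(-56540) = 433325/((322/((42581/(-370230))))) - 287322*(-1/56540) = 433325/((322/((42581*(-1/370230))))) + 143661/28270 = 433325/((322/(-6083/52890))) + 143661/28270 = 433325/((322*(-52890/6083))) + 143661/28270 = 433325/(-2432940/869) + 143661/28270 = 433325*(-869/2432940) + 143661/28270 = -75311885/486588 + 143661/28270 = -1029581635141/6877921380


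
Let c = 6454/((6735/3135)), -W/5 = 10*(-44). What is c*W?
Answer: 2967549200/449 ≈ 6.6092e+6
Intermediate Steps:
W = 2200 (W = -50*(-44) = -5*(-440) = 2200)
c = 1348886/449 (c = 6454/((6735*(1/3135))) = 6454/(449/209) = 6454*(209/449) = 1348886/449 ≈ 3004.2)
c*W = (1348886/449)*2200 = 2967549200/449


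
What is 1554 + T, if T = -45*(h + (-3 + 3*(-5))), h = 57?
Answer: -201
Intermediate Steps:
T = -1755 (T = -45*(57 + (-3 + 3*(-5))) = -45*(57 + (-3 - 15)) = -45*(57 - 18) = -45*39 = -1755)
1554 + T = 1554 - 1755 = -201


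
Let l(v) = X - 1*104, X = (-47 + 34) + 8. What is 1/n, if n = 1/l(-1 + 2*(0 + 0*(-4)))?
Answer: -109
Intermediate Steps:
X = -5 (X = -13 + 8 = -5)
l(v) = -109 (l(v) = -5 - 1*104 = -5 - 104 = -109)
n = -1/109 (n = 1/(-109) = -1/109 ≈ -0.0091743)
1/n = 1/(-1/109) = -109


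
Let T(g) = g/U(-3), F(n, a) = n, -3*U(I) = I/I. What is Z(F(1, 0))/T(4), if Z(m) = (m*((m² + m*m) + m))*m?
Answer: -¼ ≈ -0.25000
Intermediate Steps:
U(I) = -⅓ (U(I) = -I/(3*I) = -⅓*1 = -⅓)
Z(m) = m²*(m + 2*m²) (Z(m) = (m*((m² + m²) + m))*m = (m*(2*m² + m))*m = (m*(m + 2*m²))*m = m²*(m + 2*m²))
T(g) = -3*g (T(g) = g/(-⅓) = g*(-3) = -3*g)
Z(F(1, 0))/T(4) = (1³*(1 + 2*1))/((-3*4)) = (1*(1 + 2))/(-12) = (1*3)*(-1/12) = 3*(-1/12) = -¼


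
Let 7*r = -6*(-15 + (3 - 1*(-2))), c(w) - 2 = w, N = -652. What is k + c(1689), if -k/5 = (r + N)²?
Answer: -101347221/49 ≈ -2.0683e+6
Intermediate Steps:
c(w) = 2 + w
r = 60/7 (r = (-6*(-15 + (3 - 1*(-2))))/7 = (-6*(-15 + (3 + 2)))/7 = (-6*(-15 + 5))/7 = (-6*(-10))/7 = (⅐)*60 = 60/7 ≈ 8.5714)
k = -101430080/49 (k = -5*(60/7 - 652)² = -5*(-4504/7)² = -5*20286016/49 = -101430080/49 ≈ -2.0700e+6)
k + c(1689) = -101430080/49 + (2 + 1689) = -101430080/49 + 1691 = -101347221/49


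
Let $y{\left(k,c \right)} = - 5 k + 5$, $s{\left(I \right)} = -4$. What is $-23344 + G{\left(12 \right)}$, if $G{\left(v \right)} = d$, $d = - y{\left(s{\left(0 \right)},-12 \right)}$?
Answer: $-23369$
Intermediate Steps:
$y{\left(k,c \right)} = 5 - 5 k$
$d = -25$ ($d = - (5 - -20) = - (5 + 20) = \left(-1\right) 25 = -25$)
$G{\left(v \right)} = -25$
$-23344 + G{\left(12 \right)} = -23344 - 25 = -23369$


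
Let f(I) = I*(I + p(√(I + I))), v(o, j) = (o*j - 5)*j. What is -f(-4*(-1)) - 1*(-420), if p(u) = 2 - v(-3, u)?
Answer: 300 - 40*√2 ≈ 243.43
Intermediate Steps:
v(o, j) = j*(-5 + j*o) (v(o, j) = (j*o - 5)*j = (-5 + j*o)*j = j*(-5 + j*o))
p(u) = 2 - u*(-5 - 3*u) (p(u) = 2 - u*(-5 + u*(-3)) = 2 - u*(-5 - 3*u))
f(I) = I*(2 + I + √2*√I*(5 + 3*√2*√I)) (f(I) = I*(I + (2 + √(I + I)*(5 + 3*√(I + I)))) = I*(I + (2 + √(2*I)*(5 + 3*√(2*I)))) = I*(I + (2 + (√2*√I)*(5 + 3*(√2*√I)))) = I*(I + (2 + (√2*√I)*(5 + 3*√2*√I))) = I*(I + (2 + √2*√I*(5 + 3*√2*√I))) = I*(2 + I + √2*√I*(5 + 3*√2*√I)))
-f(-4*(-1)) - 1*(-420) = -(2*(-4*(-1)) + 7*(-4*(-1))² + 5*√2*(-4*(-1))^(3/2)) - 1*(-420) = -(2*4 + 7*4² + 5*√2*4^(3/2)) + 420 = -(8 + 7*16 + 5*√2*8) + 420 = -(8 + 112 + 40*√2) + 420 = -(120 + 40*√2) + 420 = (-120 - 40*√2) + 420 = 300 - 40*√2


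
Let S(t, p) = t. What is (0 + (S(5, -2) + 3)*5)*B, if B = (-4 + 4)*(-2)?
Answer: 0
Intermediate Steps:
B = 0 (B = 0*(-2) = 0)
(0 + (S(5, -2) + 3)*5)*B = (0 + (5 + 3)*5)*0 = (0 + 8*5)*0 = (0 + 40)*0 = 40*0 = 0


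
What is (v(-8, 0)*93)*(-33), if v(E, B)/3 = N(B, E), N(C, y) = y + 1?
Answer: 64449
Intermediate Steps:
N(C, y) = 1 + y
v(E, B) = 3 + 3*E (v(E, B) = 3*(1 + E) = 3 + 3*E)
(v(-8, 0)*93)*(-33) = ((3 + 3*(-8))*93)*(-33) = ((3 - 24)*93)*(-33) = -21*93*(-33) = -1953*(-33) = 64449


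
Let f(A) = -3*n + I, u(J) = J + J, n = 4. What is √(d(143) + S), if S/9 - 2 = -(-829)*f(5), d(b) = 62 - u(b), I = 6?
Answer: 2*I*√11243 ≈ 212.07*I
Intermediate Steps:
u(J) = 2*J
d(b) = 62 - 2*b
f(A) = -6 (f(A) = -3*4 + 6 = -12 + 6 = -6)
S = -44748 (S = 18 + 9*(-(-829)*(-6)) = 18 + 9*(-829*6) = 18 + 9*(-4974) = 18 - 44766 = -44748)
√(d(143) + S) = √((62 - 2*143) - 44748) = √((62 - 286) - 44748) = √(-224 - 44748) = √(-44972) = 2*I*√11243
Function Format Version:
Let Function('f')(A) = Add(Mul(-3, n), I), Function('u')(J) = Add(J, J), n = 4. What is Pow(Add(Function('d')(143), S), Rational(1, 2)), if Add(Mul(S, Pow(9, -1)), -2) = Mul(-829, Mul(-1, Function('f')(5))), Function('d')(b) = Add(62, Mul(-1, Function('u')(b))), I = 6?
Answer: Mul(2, I, Pow(11243, Rational(1, 2))) ≈ Mul(212.07, I)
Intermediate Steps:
Function('u')(J) = Mul(2, J)
Function('d')(b) = Add(62, Mul(-2, b)) (Function('d')(b) = Add(62, Mul(-1, Mul(2, b))) = Add(62, Mul(-2, b)))
Function('f')(A) = -6 (Function('f')(A) = Add(Mul(-3, 4), 6) = Add(-12, 6) = -6)
S = -44748 (S = Add(18, Mul(9, Mul(-829, Mul(-1, -6)))) = Add(18, Mul(9, Mul(-829, 6))) = Add(18, Mul(9, -4974)) = Add(18, -44766) = -44748)
Pow(Add(Function('d')(143), S), Rational(1, 2)) = Pow(Add(Add(62, Mul(-2, 143)), -44748), Rational(1, 2)) = Pow(Add(Add(62, -286), -44748), Rational(1, 2)) = Pow(Add(-224, -44748), Rational(1, 2)) = Pow(-44972, Rational(1, 2)) = Mul(2, I, Pow(11243, Rational(1, 2)))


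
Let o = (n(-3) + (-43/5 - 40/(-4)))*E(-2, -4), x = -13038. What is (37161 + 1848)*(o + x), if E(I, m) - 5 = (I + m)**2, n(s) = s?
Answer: -2555791662/5 ≈ -5.1116e+8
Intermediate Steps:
E(I, m) = 5 + (I + m)**2
o = -328/5 (o = (-3 + (-43/5 - 40/(-4)))*(5 + (-2 - 4)**2) = (-3 + (-43*1/5 - 40*(-1/4)))*(5 + (-6)**2) = (-3 + (-43/5 + 10))*(5 + 36) = (-3 + 7/5)*41 = -8/5*41 = -328/5 ≈ -65.600)
(37161 + 1848)*(o + x) = (37161 + 1848)*(-328/5 - 13038) = 39009*(-65518/5) = -2555791662/5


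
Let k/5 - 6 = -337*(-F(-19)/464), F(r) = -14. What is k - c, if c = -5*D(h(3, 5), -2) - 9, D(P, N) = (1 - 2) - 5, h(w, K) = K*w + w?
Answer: -9707/232 ≈ -41.841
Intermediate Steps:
h(w, K) = w + K*w
D(P, N) = -6 (D(P, N) = -1 - 5 = -6)
k = -4835/232 (k = 30 + 5*(-337/((-464/(-14)))) = 30 + 5*(-337/((-464*(-1/14)))) = 30 + 5*(-337/232/7) = 30 + 5*(-337*7/232) = 30 + 5*(-2359/232) = 30 - 11795/232 = -4835/232 ≈ -20.841)
c = 21 (c = -5*(-6) - 9 = 30 - 9 = 21)
k - c = -4835/232 - 1*21 = -4835/232 - 21 = -9707/232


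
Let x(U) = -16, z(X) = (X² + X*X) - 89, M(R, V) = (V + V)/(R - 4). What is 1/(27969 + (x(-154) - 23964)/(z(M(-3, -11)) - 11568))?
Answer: 114045/3189959609 ≈ 3.5751e-5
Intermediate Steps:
M(R, V) = 2*V/(-4 + R) (M(R, V) = (2*V)/(-4 + R) = 2*V/(-4 + R))
z(X) = -89 + 2*X² (z(X) = (X² + X²) - 89 = 2*X² - 89 = -89 + 2*X²)
1/(27969 + (x(-154) - 23964)/(z(M(-3, -11)) - 11568)) = 1/(27969 + (-16 - 23964)/((-89 + 2*(2*(-11)/(-4 - 3))²) - 11568)) = 1/(27969 - 23980/((-89 + 2*(2*(-11)/(-7))²) - 11568)) = 1/(27969 - 23980/((-89 + 2*(2*(-11)*(-⅐))²) - 11568)) = 1/(27969 - 23980/((-89 + 2*(22/7)²) - 11568)) = 1/(27969 - 23980/((-89 + 2*(484/49)) - 11568)) = 1/(27969 - 23980/((-89 + 968/49) - 11568)) = 1/(27969 - 23980/(-3393/49 - 11568)) = 1/(27969 - 23980/(-570225/49)) = 1/(27969 - 23980*(-49/570225)) = 1/(27969 + 235004/114045) = 1/(3189959609/114045) = 114045/3189959609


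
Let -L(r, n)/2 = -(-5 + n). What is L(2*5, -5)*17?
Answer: -340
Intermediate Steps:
L(r, n) = -10 + 2*n (L(r, n) = -(-2)*(-5 + n) = -2*(5 - n) = -10 + 2*n)
L(2*5, -5)*17 = (-10 + 2*(-5))*17 = (-10 - 10)*17 = -20*17 = -340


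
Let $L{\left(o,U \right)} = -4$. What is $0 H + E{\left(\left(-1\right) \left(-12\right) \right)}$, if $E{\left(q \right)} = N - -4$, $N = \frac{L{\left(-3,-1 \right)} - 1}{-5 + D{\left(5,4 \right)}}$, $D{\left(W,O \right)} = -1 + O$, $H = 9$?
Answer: $\frac{13}{2} \approx 6.5$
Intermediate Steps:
$N = \frac{5}{2}$ ($N = \frac{-4 - 1}{-5 + \left(-1 + 4\right)} = - \frac{5}{-5 + 3} = - \frac{5}{-2} = \left(-5\right) \left(- \frac{1}{2}\right) = \frac{5}{2} \approx 2.5$)
$E{\left(q \right)} = \frac{13}{2}$ ($E{\left(q \right)} = \frac{5}{2} - -4 = \frac{5}{2} + 4 = \frac{13}{2}$)
$0 H + E{\left(\left(-1\right) \left(-12\right) \right)} = 0 \cdot 9 + \frac{13}{2} = 0 + \frac{13}{2} = \frac{13}{2}$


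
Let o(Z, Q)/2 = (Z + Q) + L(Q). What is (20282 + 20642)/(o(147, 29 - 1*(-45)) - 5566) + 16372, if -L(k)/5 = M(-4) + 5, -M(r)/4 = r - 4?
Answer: 44953422/2747 ≈ 16365.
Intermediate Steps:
M(r) = 16 - 4*r (M(r) = -4*(r - 4) = -4*(-4 + r) = 16 - 4*r)
L(k) = -185 (L(k) = -5*((16 - 4*(-4)) + 5) = -5*((16 + 16) + 5) = -5*(32 + 5) = -5*37 = -185)
o(Z, Q) = -370 + 2*Q + 2*Z (o(Z, Q) = 2*((Z + Q) - 185) = 2*((Q + Z) - 185) = 2*(-185 + Q + Z) = -370 + 2*Q + 2*Z)
(20282 + 20642)/(o(147, 29 - 1*(-45)) - 5566) + 16372 = (20282 + 20642)/((-370 + 2*(29 - 1*(-45)) + 2*147) - 5566) + 16372 = 40924/((-370 + 2*(29 + 45) + 294) - 5566) + 16372 = 40924/((-370 + 2*74 + 294) - 5566) + 16372 = 40924/((-370 + 148 + 294) - 5566) + 16372 = 40924/(72 - 5566) + 16372 = 40924/(-5494) + 16372 = 40924*(-1/5494) + 16372 = -20462/2747 + 16372 = 44953422/2747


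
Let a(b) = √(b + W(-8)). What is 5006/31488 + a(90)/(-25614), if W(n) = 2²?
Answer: 2503/15744 - √94/25614 ≈ 0.15860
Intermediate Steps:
W(n) = 4
a(b) = √(4 + b) (a(b) = √(b + 4) = √(4 + b))
5006/31488 + a(90)/(-25614) = 5006/31488 + √(4 + 90)/(-25614) = 5006*(1/31488) + √94*(-1/25614) = 2503/15744 - √94/25614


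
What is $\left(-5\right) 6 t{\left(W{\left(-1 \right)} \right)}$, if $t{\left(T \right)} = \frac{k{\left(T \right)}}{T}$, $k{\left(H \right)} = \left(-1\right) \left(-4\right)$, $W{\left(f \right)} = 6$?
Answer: $-20$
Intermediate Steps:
$k{\left(H \right)} = 4$
$t{\left(T \right)} = \frac{4}{T}$
$\left(-5\right) 6 t{\left(W{\left(-1 \right)} \right)} = \left(-5\right) 6 \cdot \frac{4}{6} = - 30 \cdot 4 \cdot \frac{1}{6} = \left(-30\right) \frac{2}{3} = -20$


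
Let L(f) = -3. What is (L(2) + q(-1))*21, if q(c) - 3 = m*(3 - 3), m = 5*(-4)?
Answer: 0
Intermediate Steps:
m = -20
q(c) = 3 (q(c) = 3 - 20*(3 - 3) = 3 - 20*0 = 3 + 0 = 3)
(L(2) + q(-1))*21 = (-3 + 3)*21 = 0*21 = 0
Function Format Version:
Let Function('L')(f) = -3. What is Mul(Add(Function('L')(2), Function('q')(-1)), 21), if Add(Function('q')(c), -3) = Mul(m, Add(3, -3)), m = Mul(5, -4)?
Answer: 0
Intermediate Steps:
m = -20
Function('q')(c) = 3 (Function('q')(c) = Add(3, Mul(-20, Add(3, -3))) = Add(3, Mul(-20, 0)) = Add(3, 0) = 3)
Mul(Add(Function('L')(2), Function('q')(-1)), 21) = Mul(Add(-3, 3), 21) = Mul(0, 21) = 0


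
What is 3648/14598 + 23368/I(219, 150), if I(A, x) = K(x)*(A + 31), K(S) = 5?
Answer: 28807172/1520625 ≈ 18.944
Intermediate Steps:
I(A, x) = 155 + 5*A (I(A, x) = 5*(A + 31) = 5*(31 + A) = 155 + 5*A)
3648/14598 + 23368/I(219, 150) = 3648/14598 + 23368/(155 + 5*219) = 3648*(1/14598) + 23368/(155 + 1095) = 608/2433 + 23368/1250 = 608/2433 + 23368*(1/1250) = 608/2433 + 11684/625 = 28807172/1520625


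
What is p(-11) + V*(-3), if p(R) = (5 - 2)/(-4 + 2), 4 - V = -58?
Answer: -375/2 ≈ -187.50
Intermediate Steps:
V = 62 (V = 4 - 1*(-58) = 4 + 58 = 62)
p(R) = -3/2 (p(R) = 3/(-2) = 3*(-½) = -3/2)
p(-11) + V*(-3) = -3/2 + 62*(-3) = -3/2 - 186 = -375/2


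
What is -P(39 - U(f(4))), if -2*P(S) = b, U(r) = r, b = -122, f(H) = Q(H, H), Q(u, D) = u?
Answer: -61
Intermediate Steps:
f(H) = H
P(S) = 61 (P(S) = -½*(-122) = 61)
-P(39 - U(f(4))) = -1*61 = -61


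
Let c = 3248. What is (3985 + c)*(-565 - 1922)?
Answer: -17988471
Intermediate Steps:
(3985 + c)*(-565 - 1922) = (3985 + 3248)*(-565 - 1922) = 7233*(-2487) = -17988471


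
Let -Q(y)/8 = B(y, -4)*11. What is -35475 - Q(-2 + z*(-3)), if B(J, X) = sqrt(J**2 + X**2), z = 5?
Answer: -35475 + 88*sqrt(305) ≈ -33938.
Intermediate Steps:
Q(y) = -88*sqrt(16 + y**2) (Q(y) = -8*sqrt(y**2 + (-4)**2)*11 = -8*sqrt(y**2 + 16)*11 = -8*sqrt(16 + y**2)*11 = -88*sqrt(16 + y**2))
-35475 - Q(-2 + z*(-3)) = -35475 - (-88)*sqrt(16 + (-2 + 5*(-3))**2) = -35475 - (-88)*sqrt(16 + (-2 - 15)**2) = -35475 - (-88)*sqrt(16 + (-17)**2) = -35475 - (-88)*sqrt(16 + 289) = -35475 - (-88)*sqrt(305) = -35475 + 88*sqrt(305)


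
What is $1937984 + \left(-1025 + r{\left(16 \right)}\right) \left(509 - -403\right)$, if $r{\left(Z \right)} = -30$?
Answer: $975824$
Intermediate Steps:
$1937984 + \left(-1025 + r{\left(16 \right)}\right) \left(509 - -403\right) = 1937984 + \left(-1025 - 30\right) \left(509 - -403\right) = 1937984 - 1055 \left(509 + 403\right) = 1937984 - 962160 = 975824$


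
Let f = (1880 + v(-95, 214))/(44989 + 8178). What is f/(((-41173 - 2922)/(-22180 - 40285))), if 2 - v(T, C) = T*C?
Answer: 277494516/468879773 ≈ 0.59182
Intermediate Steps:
v(T, C) = 2 - C*T (v(T, C) = 2 - T*C = 2 - C*T)
f = 22212/53167 (f = (1880 + (2 - 1*214*(-95)))/(44989 + 8178) = (1880 + (2 + 20330))/53167 = (1880 + 20332)*(1/53167) = 22212*(1/53167) = 22212/53167 ≈ 0.41778)
f/(((-41173 - 2922)/(-22180 - 40285))) = 22212/(53167*(((-41173 - 2922)/(-22180 - 40285)))) = 22212/(53167*((-44095/(-62465)))) = 22212/(53167*((-44095*(-1/62465)))) = 22212/(53167*(8819/12493)) = (22212/53167)*(12493/8819) = 277494516/468879773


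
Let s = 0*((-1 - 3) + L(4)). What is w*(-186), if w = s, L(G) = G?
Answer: 0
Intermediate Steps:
s = 0 (s = 0*((-1 - 3) + 4) = 0*(-4 + 4) = 0*0 = 0)
w = 0
w*(-186) = 0*(-186) = 0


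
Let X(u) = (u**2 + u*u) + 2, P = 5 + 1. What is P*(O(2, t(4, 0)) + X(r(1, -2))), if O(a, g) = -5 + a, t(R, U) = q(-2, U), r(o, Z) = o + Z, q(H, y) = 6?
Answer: 6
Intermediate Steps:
r(o, Z) = Z + o
t(R, U) = 6
P = 6
X(u) = 2 + 2*u**2 (X(u) = (u**2 + u**2) + 2 = 2*u**2 + 2 = 2 + 2*u**2)
P*(O(2, t(4, 0)) + X(r(1, -2))) = 6*((-5 + 2) + (2 + 2*(-2 + 1)**2)) = 6*(-3 + (2 + 2*(-1)**2)) = 6*(-3 + (2 + 2*1)) = 6*(-3 + (2 + 2)) = 6*(-3 + 4) = 6*1 = 6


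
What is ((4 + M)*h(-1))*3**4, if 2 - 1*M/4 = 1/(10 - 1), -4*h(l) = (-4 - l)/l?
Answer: -702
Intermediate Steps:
h(l) = -(-4 - l)/(4*l)
M = 68/9 (M = 8 - 4/(10 - 1) = 8 - 4/9 = 68/9 ≈ 7.5556)
((4 + M)*h(-1))*3**4 = ((4 + 68/9)*((1/4)*(4 - 1)/(-1)))*3**4 = (104*((1/4)*(-1)*3)/9)*81 = ((104/9)*(-3/4))*81 = -26/3*81 = -702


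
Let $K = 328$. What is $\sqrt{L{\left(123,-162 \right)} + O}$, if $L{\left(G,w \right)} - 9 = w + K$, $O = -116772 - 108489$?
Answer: $i \sqrt{225086} \approx 474.43 i$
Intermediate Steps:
$O = -225261$ ($O = -116772 - 108489 = -225261$)
$L{\left(G,w \right)} = 337 + w$ ($L{\left(G,w \right)} = 9 + \left(w + 328\right) = 9 + \left(328 + w\right) = 337 + w$)
$\sqrt{L{\left(123,-162 \right)} + O} = \sqrt{\left(337 - 162\right) - 225261} = \sqrt{175 - 225261} = \sqrt{-225086} = i \sqrt{225086}$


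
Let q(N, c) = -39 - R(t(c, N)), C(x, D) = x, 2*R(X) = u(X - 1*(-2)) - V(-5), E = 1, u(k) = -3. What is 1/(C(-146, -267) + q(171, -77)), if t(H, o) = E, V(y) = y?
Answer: -1/186 ≈ -0.0053763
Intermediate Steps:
t(H, o) = 1
R(X) = 1 (R(X) = (-3 - 1*(-5))/2 = (-3 + 5)/2 = (½)*2 = 1)
q(N, c) = -40 (q(N, c) = -39 - 1*1 = -39 - 1 = -40)
1/(C(-146, -267) + q(171, -77)) = 1/(-146 - 40) = 1/(-186) = -1/186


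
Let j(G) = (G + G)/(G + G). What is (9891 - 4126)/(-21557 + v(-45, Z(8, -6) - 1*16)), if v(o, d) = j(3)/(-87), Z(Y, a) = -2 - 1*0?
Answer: -100311/375092 ≈ -0.26743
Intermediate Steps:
Z(Y, a) = -2 (Z(Y, a) = -2 + 0 = -2)
j(G) = 1 (j(G) = (2*G)/((2*G)) = (2*G)*(1/(2*G)) = 1)
v(o, d) = -1/87 (v(o, d) = 1/(-87) = 1*(-1/87) = -1/87)
(9891 - 4126)/(-21557 + v(-45, Z(8, -6) - 1*16)) = (9891 - 4126)/(-21557 - 1/87) = 5765/(-1875460/87) = 5765*(-87/1875460) = -100311/375092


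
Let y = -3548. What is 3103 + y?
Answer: -445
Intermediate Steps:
3103 + y = 3103 - 3548 = -445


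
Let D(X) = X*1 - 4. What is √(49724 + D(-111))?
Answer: √49609 ≈ 222.73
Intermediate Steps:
D(X) = -4 + X (D(X) = X - 4 = -4 + X)
√(49724 + D(-111)) = √(49724 + (-4 - 111)) = √(49724 - 115) = √49609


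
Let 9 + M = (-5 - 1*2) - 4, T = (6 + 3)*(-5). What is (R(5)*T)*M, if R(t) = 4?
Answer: 3600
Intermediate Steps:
T = -45 (T = 9*(-5) = -45)
M = -20 (M = -9 + ((-5 - 1*2) - 4) = -9 + ((-5 - 2) - 4) = -9 + (-7 - 4) = -9 - 11 = -20)
(R(5)*T)*M = (4*(-45))*(-20) = -180*(-20) = 3600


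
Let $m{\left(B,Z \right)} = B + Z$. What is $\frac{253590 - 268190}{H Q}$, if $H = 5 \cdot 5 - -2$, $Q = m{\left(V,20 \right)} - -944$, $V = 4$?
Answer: $- \frac{1825}{3267} \approx -0.55862$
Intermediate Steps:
$Q = 968$ ($Q = \left(4 + 20\right) - -944 = 24 + 944 = 968$)
$H = 27$ ($H = 25 + 2 = 27$)
$\frac{253590 - 268190}{H Q} = \frac{253590 - 268190}{27 \cdot 968} = \frac{253590 - 268190}{26136} = \left(-14600\right) \frac{1}{26136} = - \frac{1825}{3267}$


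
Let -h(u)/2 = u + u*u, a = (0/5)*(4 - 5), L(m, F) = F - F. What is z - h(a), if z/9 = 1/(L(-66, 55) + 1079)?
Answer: 9/1079 ≈ 0.0083411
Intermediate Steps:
L(m, F) = 0
a = 0 (a = (0*(⅕))*(-1) = 0*(-1) = 0)
h(u) = -2*u - 2*u² (h(u) = -2*(u + u*u) = -2*(u + u²) = -2*u - 2*u²)
z = 9/1079 (z = 9/(0 + 1079) = 9/1079 ≈ 0.0083411)
z - h(a) = 9/1079 - (-2)*0*(1 + 0) = 9/1079 - (-2)*0 = 9/1079 - 1*0 = 9/1079 + 0 = 9/1079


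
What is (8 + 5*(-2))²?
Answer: 4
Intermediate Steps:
(8 + 5*(-2))² = (8 - 10)² = (-2)² = 4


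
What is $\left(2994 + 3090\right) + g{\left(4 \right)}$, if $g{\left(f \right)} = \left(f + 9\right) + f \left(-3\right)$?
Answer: $6085$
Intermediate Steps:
$g{\left(f \right)} = 9 - 2 f$ ($g{\left(f \right)} = \left(9 + f\right) - 3 f = 9 - 2 f$)
$\left(2994 + 3090\right) + g{\left(4 \right)} = \left(2994 + 3090\right) + \left(9 - 8\right) = 6084 + \left(9 - 8\right) = 6084 + 1 = 6085$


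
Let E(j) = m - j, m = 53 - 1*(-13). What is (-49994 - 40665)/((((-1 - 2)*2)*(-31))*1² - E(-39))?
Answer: -90659/81 ≈ -1119.2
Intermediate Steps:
m = 66 (m = 53 + 13 = 66)
E(j) = 66 - j
(-49994 - 40665)/((((-1 - 2)*2)*(-31))*1² - E(-39)) = (-49994 - 40665)/((((-1 - 2)*2)*(-31))*1² - (66 - 1*(-39))) = -90659/((-3*2*(-31))*1 - (66 + 39)) = -90659/(-6*(-31)*1 - 1*105) = -90659/(186*1 - 105) = -90659/(186 - 105) = -90659/81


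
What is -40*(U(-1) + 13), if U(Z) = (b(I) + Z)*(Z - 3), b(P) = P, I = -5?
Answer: -1480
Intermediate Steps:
U(Z) = (-5 + Z)*(-3 + Z) (U(Z) = (-5 + Z)*(Z - 3) = (-5 + Z)*(-3 + Z))
-40*(U(-1) + 13) = -40*((15 + (-1)² - 8*(-1)) + 13) = -40*((15 + 1 + 8) + 13) = -40*(24 + 13) = -40*37 = -1480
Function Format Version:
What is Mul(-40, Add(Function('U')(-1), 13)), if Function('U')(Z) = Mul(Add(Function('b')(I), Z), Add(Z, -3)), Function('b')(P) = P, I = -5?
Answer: -1480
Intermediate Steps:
Function('U')(Z) = Mul(Add(-5, Z), Add(-3, Z)) (Function('U')(Z) = Mul(Add(-5, Z), Add(Z, -3)) = Mul(Add(-5, Z), Add(-3, Z)))
Mul(-40, Add(Function('U')(-1), 13)) = Mul(-40, Add(Add(15, Pow(-1, 2), Mul(-8, -1)), 13)) = Mul(-40, Add(Add(15, 1, 8), 13)) = Mul(-40, Add(24, 13)) = Mul(-40, 37) = -1480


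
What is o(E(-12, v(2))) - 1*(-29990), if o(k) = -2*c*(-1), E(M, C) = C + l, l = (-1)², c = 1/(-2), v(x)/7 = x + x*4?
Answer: 29989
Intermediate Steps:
v(x) = 35*x (v(x) = 7*(x + x*4) = 7*(x + 4*x) = 7*(5*x) = 35*x)
c = -½ (c = 1*(-½) = -½ ≈ -0.50000)
l = 1
E(M, C) = 1 + C (E(M, C) = C + 1 = 1 + C)
o(k) = -1 (o(k) = -2*(-½)*(-1) = 1*(-1) = -1)
o(E(-12, v(2))) - 1*(-29990) = -1 - 1*(-29990) = -1 + 29990 = 29989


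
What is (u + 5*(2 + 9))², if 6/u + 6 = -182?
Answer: 26697889/8836 ≈ 3021.5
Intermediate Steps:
u = -3/94 (u = 6/(-6 - 182) = 6/(-188) = 6*(-1/188) = -3/94 ≈ -0.031915)
(u + 5*(2 + 9))² = (-3/94 + 5*(2 + 9))² = (-3/94 + 5*11)² = (-3/94 + 55)² = (5167/94)² = 26697889/8836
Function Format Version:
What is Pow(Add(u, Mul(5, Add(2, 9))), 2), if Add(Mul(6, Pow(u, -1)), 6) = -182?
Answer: Rational(26697889, 8836) ≈ 3021.5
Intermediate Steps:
u = Rational(-3, 94) (u = Mul(6, Pow(Add(-6, -182), -1)) = Mul(6, Pow(-188, -1)) = Mul(6, Rational(-1, 188)) = Rational(-3, 94) ≈ -0.031915)
Pow(Add(u, Mul(5, Add(2, 9))), 2) = Pow(Add(Rational(-3, 94), Mul(5, Add(2, 9))), 2) = Pow(Add(Rational(-3, 94), Mul(5, 11)), 2) = Pow(Add(Rational(-3, 94), 55), 2) = Pow(Rational(5167, 94), 2) = Rational(26697889, 8836)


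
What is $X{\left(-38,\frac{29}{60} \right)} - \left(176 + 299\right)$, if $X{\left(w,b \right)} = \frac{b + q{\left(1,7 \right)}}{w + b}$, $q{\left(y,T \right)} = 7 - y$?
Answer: $- \frac{1069614}{2251} \approx -475.17$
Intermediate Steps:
$X{\left(w,b \right)} = \frac{6 + b}{b + w}$ ($X{\left(w,b \right)} = \frac{b + \left(7 - 1\right)}{w + b} = \frac{b + \left(7 - 1\right)}{b + w} = \frac{b + 6}{b + w} = \frac{6 + b}{b + w}$)
$X{\left(-38,\frac{29}{60} \right)} - \left(176 + 299\right) = \frac{6 + \frac{29}{60}}{\frac{29}{60} - 38} - \left(176 + 299\right) = \frac{6 + 29 \cdot \frac{1}{60}}{29 \cdot \frac{1}{60} - 38} - 475 = \frac{6 + \frac{29}{60}}{\frac{29}{60} - 38} - 475 = \frac{1}{- \frac{2251}{60}} \cdot \frac{389}{60} - 475 = \left(- \frac{60}{2251}\right) \frac{389}{60} - 475 = - \frac{389}{2251} - 475 = - \frac{1069614}{2251}$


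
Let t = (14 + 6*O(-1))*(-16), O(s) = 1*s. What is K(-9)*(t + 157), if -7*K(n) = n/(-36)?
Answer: -29/28 ≈ -1.0357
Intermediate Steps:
O(s) = s
K(n) = n/252 (K(n) = -n/(7*(-36)) = -n*(-1)/(7*36) = -(-1)*n/252 = n/252)
t = -128 (t = (14 + 6*(-1))*(-16) = (14 - 6)*(-16) = 8*(-16) = -128)
K(-9)*(t + 157) = ((1/252)*(-9))*(-128 + 157) = -1/28*29 = -29/28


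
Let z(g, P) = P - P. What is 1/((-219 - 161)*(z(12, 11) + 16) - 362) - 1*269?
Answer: -1732899/6442 ≈ -269.00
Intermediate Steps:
z(g, P) = 0
1/((-219 - 161)*(z(12, 11) + 16) - 362) - 1*269 = 1/((-219 - 161)*(0 + 16) - 362) - 1*269 = 1/(-380*16 - 362) - 269 = 1/(-6080 - 362) - 269 = 1/(-6442) - 269 = -1/6442 - 269 = -1732899/6442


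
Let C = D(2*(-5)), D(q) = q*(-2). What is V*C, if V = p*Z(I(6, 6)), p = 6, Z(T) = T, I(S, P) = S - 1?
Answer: 600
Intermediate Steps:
I(S, P) = -1 + S
D(q) = -2*q
V = 30 (V = 6*(-1 + 6) = 6*5 = 30)
C = 20 (C = -4*(-5) = -2*(-10) = 20)
V*C = 30*20 = 600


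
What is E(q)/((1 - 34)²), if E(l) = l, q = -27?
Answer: -3/121 ≈ -0.024793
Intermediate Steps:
E(q)/((1 - 34)²) = -27/(1 - 34)² = -27/((-33)²) = -27/1089 = -27*1/1089 = -3/121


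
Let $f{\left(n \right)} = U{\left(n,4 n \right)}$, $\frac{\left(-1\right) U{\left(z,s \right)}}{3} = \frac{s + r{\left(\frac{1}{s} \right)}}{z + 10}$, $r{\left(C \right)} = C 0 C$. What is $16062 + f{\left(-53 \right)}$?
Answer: $\frac{690030}{43} \approx 16047.0$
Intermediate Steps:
$r{\left(C \right)} = 0$ ($r{\left(C \right)} = 0 C = 0$)
$U{\left(z,s \right)} = - \frac{3 s}{10 + z}$ ($U{\left(z,s \right)} = - 3 \frac{s + 0}{z + 10} = - 3 \frac{s}{10 + z} = - \frac{3 s}{10 + z}$)
$f{\left(n \right)} = - \frac{12 n}{10 + n}$ ($f{\left(n \right)} = - \frac{3 \cdot 4 n}{10 + n} = - \frac{12 n}{10 + n}$)
$16062 + f{\left(-53 \right)} = 16062 - - \frac{636}{10 - 53} = 16062 - - \frac{636}{-43} = 16062 - \left(-636\right) \left(- \frac{1}{43}\right) = 16062 - \frac{636}{43} = \frac{690030}{43}$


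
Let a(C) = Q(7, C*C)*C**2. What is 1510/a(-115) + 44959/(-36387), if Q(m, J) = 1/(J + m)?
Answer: 145285864213/96243615 ≈ 1509.6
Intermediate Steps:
a(C) = C**2/(7 + C**2) (a(C) = C**2/(C*C + 7) = C**2/(C**2 + 7) = C**2/(7 + C**2))
1510/a(-115) + 44959/(-36387) = 1510/(((-115)**2/(7 + (-115)**2))) + 44959/(-36387) = 1510/((13225/(7 + 13225))) + 44959*(-1/36387) = 1510/((13225/13232)) - 44959/36387 = 1510/((13225*(1/13232))) - 44959/36387 = 1510/(13225/13232) - 44959/36387 = 1510*(13232/13225) - 44959/36387 = 3996064/2645 - 44959/36387 = 145285864213/96243615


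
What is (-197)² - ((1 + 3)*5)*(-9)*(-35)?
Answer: 32509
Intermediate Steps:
(-197)² - ((1 + 3)*5)*(-9)*(-35) = 38809 - (4*5)*(-9)*(-35) = 38809 - 20*(-9)*(-35) = 38809 - (-180)*(-35) = 38809 - 1*6300 = 38809 - 6300 = 32509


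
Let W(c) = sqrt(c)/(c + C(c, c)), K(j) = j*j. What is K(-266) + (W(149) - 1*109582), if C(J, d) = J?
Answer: -38826 + sqrt(149)/298 ≈ -38826.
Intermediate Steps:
K(j) = j**2
W(c) = 1/(2*sqrt(c)) (W(c) = sqrt(c)/(c + c) = sqrt(c)/((2*c)) = (1/(2*c))*sqrt(c) = 1/(2*sqrt(c)))
K(-266) + (W(149) - 1*109582) = (-266)**2 + (1/(2*sqrt(149)) - 1*109582) = 70756 + ((sqrt(149)/149)/2 - 109582) = 70756 + (sqrt(149)/298 - 109582) = 70756 + (-109582 + sqrt(149)/298) = -38826 + sqrt(149)/298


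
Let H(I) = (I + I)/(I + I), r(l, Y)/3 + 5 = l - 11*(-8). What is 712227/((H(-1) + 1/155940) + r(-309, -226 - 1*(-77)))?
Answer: -111064678380/105571379 ≈ -1052.0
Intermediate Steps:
r(l, Y) = 249 + 3*l (r(l, Y) = -15 + 3*(l - 11*(-8)) = -15 + 3*(l + 88) = -15 + 3*(88 + l) = -15 + (264 + 3*l) = 249 + 3*l)
H(I) = 1 (H(I) = (2*I)/((2*I)) = (2*I)*(1/(2*I)) = 1)
712227/((H(-1) + 1/155940) + r(-309, -226 - 1*(-77))) = 712227/((1 + 1/155940) + (249 + 3*(-309))) = 712227/((1 + 1/155940) + (249 - 927)) = 712227/(155941/155940 - 678) = 712227/(-105571379/155940) = 712227*(-155940/105571379) = -111064678380/105571379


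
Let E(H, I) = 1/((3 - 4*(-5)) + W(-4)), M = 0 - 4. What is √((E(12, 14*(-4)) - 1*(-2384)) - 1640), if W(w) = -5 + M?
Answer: √145838/14 ≈ 27.278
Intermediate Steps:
M = -4
W(w) = -9 (W(w) = -5 - 4 = -9)
E(H, I) = 1/14 (E(H, I) = 1/((3 - 4*(-5)) - 9) = 1/((3 + 20) - 9) = 1/(23 - 9) = 1/14)
√((E(12, 14*(-4)) - 1*(-2384)) - 1640) = √((1/14 - 1*(-2384)) - 1640) = √((1/14 + 2384) - 1640) = √(33377/14 - 1640) = √(10417/14) = √145838/14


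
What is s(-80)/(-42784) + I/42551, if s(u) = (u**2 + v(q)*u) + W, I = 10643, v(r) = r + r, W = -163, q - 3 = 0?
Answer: 210384005/1820501984 ≈ 0.11556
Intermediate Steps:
q = 3 (q = 3 + 0 = 3)
v(r) = 2*r
s(u) = -163 + u**2 + 6*u (s(u) = (u**2 + (2*3)*u) - 163 = (u**2 + 6*u) - 163 = -163 + u**2 + 6*u)
s(-80)/(-42784) + I/42551 = (-163 + (-80)**2 + 6*(-80))/(-42784) + 10643/42551 = (-163 + 6400 - 480)*(-1/42784) + 10643*(1/42551) = 5757*(-1/42784) + 10643/42551 = -5757/42784 + 10643/42551 = 210384005/1820501984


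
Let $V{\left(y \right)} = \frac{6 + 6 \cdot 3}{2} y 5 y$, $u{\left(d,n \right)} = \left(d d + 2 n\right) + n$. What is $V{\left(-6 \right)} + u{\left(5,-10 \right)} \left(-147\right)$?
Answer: $2895$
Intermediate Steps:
$u{\left(d,n \right)} = d^{2} + 3 n$ ($u{\left(d,n \right)} = \left(d^{2} + 2 n\right) + n = d^{2} + 3 n$)
$V{\left(y \right)} = 60 y^{2}$ ($V{\left(y \right)} = \left(6 + 18\right) \frac{1}{2} y 5 y = 24 \cdot \frac{1}{2} y 5 y = 12 y 5 y = 60 y^{2}$)
$V{\left(-6 \right)} + u{\left(5,-10 \right)} \left(-147\right) = 60 \left(-6\right)^{2} + \left(5^{2} + 3 \left(-10\right)\right) \left(-147\right) = 60 \cdot 36 + \left(25 - 30\right) \left(-147\right) = 2160 - -735 = 2160 + 735 = 2895$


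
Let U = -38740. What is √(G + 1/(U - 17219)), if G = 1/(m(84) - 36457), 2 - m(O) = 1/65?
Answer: I*√199127753176871706/66299551692 ≈ 0.0067306*I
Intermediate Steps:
m(O) = 129/65 (m(O) = 2 - 1/65 = 129/65)
G = -65/2369576 (G = 1/(129/65 - 36457) = 1/(-2369576/65) = -65/2369576 ≈ -2.7431e-5)
√(G + 1/(U - 17219)) = √(-65/2369576 + 1/(-38740 - 17219)) = √(-65/2369576 + 1/(-55959)) = √(-65/2369576 - 1/55959) = √(-6006911/132599103384) = I*√199127753176871706/66299551692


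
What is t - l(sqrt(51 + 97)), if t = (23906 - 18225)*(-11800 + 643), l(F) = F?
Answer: -63382917 - 2*sqrt(37) ≈ -6.3383e+7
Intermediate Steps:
t = -63382917 (t = 5681*(-11157) = -63382917)
t - l(sqrt(51 + 97)) = -63382917 - sqrt(51 + 97) = -63382917 - sqrt(148) = -63382917 - 2*sqrt(37)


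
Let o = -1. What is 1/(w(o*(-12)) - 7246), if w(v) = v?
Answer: -1/7234 ≈ -0.00013824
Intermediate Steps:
1/(w(o*(-12)) - 7246) = 1/(-1*(-12) - 7246) = 1/(12 - 7246) = 1/(-7234) = -1/7234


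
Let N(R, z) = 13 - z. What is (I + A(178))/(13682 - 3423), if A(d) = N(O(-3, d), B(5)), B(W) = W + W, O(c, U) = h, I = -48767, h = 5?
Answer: -48764/10259 ≈ -4.7533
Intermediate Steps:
O(c, U) = 5
B(W) = 2*W
A(d) = 3 (A(d) = 13 - 2*5 = 13 - 1*10 = 13 - 10 = 3)
(I + A(178))/(13682 - 3423) = (-48767 + 3)/(13682 - 3423) = -48764/10259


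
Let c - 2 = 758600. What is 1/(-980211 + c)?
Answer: -1/221609 ≈ -4.5125e-6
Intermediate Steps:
c = 758602 (c = 2 + 758600 = 758602)
1/(-980211 + c) = 1/(-980211 + 758602) = 1/(-221609) = -1/221609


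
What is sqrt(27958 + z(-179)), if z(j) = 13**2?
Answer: sqrt(28127) ≈ 167.71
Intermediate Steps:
z(j) = 169
sqrt(27958 + z(-179)) = sqrt(27958 + 169) = sqrt(28127)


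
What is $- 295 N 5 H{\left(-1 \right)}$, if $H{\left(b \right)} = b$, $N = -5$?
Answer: $-7375$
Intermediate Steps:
$- 295 N 5 H{\left(-1 \right)} = - 295 \left(-5\right) 5 \left(-1\right) = - 295 \left(\left(-25\right) \left(-1\right)\right) = \left(-295\right) 25 = -7375$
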